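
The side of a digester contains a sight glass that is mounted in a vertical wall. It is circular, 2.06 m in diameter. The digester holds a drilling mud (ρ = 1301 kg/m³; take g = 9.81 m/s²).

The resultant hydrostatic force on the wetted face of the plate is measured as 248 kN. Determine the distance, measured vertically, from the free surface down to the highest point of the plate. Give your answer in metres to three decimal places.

γ = ρg = 1301 × 9.81 / 1000 = 12.76281 kN/m³.
A = π(1.03)² = 3.33292 m².
From F = γ·h_c·A, the centroid depth is h_c = 248/(12.76281 × 3.33292) = 5.83016 m.
The centroid is at the centre, 1.03 m below the top of the plate, so the highest point sits at h_top = 5.83016 − 1.03 = 4.80016 m below the surface.

d_top ≈ 4.800 m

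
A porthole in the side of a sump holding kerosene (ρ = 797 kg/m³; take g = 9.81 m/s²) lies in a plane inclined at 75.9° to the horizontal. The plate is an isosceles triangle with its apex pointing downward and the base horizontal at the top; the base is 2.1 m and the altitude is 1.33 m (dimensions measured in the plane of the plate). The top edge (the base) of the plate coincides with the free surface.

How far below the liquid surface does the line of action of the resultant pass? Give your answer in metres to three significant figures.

γ = ρg = 797 × 9.81 / 1000 = 7.81857 kN/m³.
Let θ = 75.9° be the plate's angle to the horizontal; measure y along the incline from where the plane meets the free surface. Vertical depth h = y·sinθ with sinθ = 0.969872.
With the apex down, the centroid sits h/3 = 1.33/3 = 0.443333 m below the base (the top edge), so y_c = 0.443333 m and h_c = 0.443333 × 0.969872 = 0.429976 m.
A = ½ × 2.1 × 1.33 = 1.3965 m².
Resultant F = γ·h_c·A = 7.81857 × 0.429976 × 1.3965 = 4.69475 kN.
I_c = b·h³/36 = 2.1 × 1.33³/36 = 0.137237 m⁴.
Centre of pressure: y_p = y_c + I_c/(y_c·A) = 0.443333 + 0.137237/(0.443333 × 1.3965) = 0.443333 + 0.221667 = 0.665 m along the plane.
Vertically, h_p = y_p·sinθ = 0.665 × 0.969872 = 0.644965 m.

h_p = 0.645 m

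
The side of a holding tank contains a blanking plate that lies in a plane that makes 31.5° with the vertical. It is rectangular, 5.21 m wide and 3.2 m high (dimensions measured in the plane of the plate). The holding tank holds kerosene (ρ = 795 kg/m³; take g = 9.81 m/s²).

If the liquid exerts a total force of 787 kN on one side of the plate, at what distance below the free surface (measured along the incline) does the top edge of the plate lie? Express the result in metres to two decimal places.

γ = ρg = 795 × 9.81 / 1000 = 7.79895 kN/m³.
A = 5.21 × 3.2 = 16.672 m².
From F = γ·h_c·A, the centroid depth is h_c = 787/(7.79895 × 16.672) = 6.05272 m.
The plate makes 31.5° with the vertical, i.e. θ = 90° − 31.5° = 58.5° to the horizontal. Measuring y along the incline from the free-surface line, vertical depth h = y·sinθ with sinθ = 0.852640.
Along the incline, y_c = h_c/sinθ = 6.05272/0.852640 = 7.0988 m.
The centroid lies 3.2/2 = 1.6 m below the top edge, so the top edge sits at y_top = 7.0988 − 1.6 = 5.4988 m along the incline.

y_top ≈ 5.50 m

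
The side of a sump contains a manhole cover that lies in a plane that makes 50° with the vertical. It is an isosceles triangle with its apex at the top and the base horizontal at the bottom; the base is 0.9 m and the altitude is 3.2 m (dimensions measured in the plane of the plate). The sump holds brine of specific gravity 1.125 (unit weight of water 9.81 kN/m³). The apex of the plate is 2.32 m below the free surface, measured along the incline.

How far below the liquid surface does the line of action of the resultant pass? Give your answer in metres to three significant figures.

h_p = 2.94 m

γ = 1.125 × 9.81 = 11.03625 kN/m³.
The plate makes 50° with the vertical, i.e. θ = 90° − 50° = 40° to the horizontal. Measuring y along the incline from the free-surface line, vertical depth h = y·sinθ with sinθ = 0.642788.
With the apex up, the centroid sits 2h/3 = 2 × 3.2/3 = 2.13333 m below the apex, so y_c = 2.32 + 2.13333 = 4.45333 m and h_c = 4.45333 × 0.642788 = 2.86255 m.
A = ½ × 0.9 × 3.2 = 1.44 m².
Resultant F = γ·h_c·A = 11.03625 × 2.86255 × 1.44 = 45.4922 kN.
I_c = b·h³/36 = 0.9 × 3.2³/36 = 0.8192 m⁴.
Centre of pressure: y_p = y_c + I_c/(y_c·A) = 4.45333 + 0.8192/(4.45333 × 1.44) = 4.45333 + 0.127745 = 4.58108 m along the plane.
Vertically, h_p = y_p·sinθ = 4.58108 × 0.642788 = 2.94466 m.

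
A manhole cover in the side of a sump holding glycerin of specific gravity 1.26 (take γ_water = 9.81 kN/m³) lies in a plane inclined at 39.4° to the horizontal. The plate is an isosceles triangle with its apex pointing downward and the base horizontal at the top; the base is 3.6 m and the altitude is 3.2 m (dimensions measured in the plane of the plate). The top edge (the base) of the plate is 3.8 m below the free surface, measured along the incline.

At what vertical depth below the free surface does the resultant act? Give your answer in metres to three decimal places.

γ = 1.26 × 9.81 = 12.3606 kN/m³.
Let θ = 39.4° be the plate's angle to the horizontal; measure y along the incline from where the plane meets the free surface. Vertical depth h = y·sinθ with sinθ = 0.634731.
With the apex down, the centroid sits h/3 = 3.2/3 = 1.06667 m below the base (the top edge), so y_c = 3.8 + 1.06667 = 4.86667 m and h_c = 4.86667 × 0.634731 = 3.08903 m.
A = ½ × 3.6 × 3.2 = 5.76 m².
Resultant F = γ·h_c·A = 12.3606 × 3.08903 × 5.76 = 219.93 kN.
I_c = b·h³/36 = 3.6 × 3.2³/36 = 3.2768 m⁴.
Centre of pressure: y_p = y_c + I_c/(y_c·A) = 4.86667 + 3.2768/(4.86667 × 5.76) = 4.86667 + 0.116895 = 4.98357 m along the plane.
Vertically, h_p = y_p·sinθ = 4.98357 × 0.634731 = 3.16323 m.

h_p = 3.163 m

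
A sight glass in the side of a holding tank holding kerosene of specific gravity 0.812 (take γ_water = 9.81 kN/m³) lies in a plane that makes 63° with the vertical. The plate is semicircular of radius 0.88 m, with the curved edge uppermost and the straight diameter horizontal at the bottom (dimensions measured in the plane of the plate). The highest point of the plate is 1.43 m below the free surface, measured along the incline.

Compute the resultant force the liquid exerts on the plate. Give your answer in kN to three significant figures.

γ = 0.812 × 9.81 = 7.96572 kN/m³.
The plate makes 63° with the vertical, i.e. θ = 90° − 63° = 27° to the horizontal. Measuring y along the incline from the free-surface line, vertical depth h = y·sinθ with sinθ = 0.453990.
The centroid lies 4r/(3π) = 0.373484 m above the diameter, so r − 4r/(3π) = 0.88 − 0.373484 = 0.506516 m below the topmost point, so y_c = 1.43 + 0.506516 = 1.93652 m and h_c = 1.93652 × 0.453990 = 0.879161 m.
A = πr²/2 = π × 0.88²/2 = 1.21642 m².
Resultant F = γ·h_c·A = 7.96572 × 0.879161 × 1.21642 = 8.51877 kN.

F ≈ 8.52 kN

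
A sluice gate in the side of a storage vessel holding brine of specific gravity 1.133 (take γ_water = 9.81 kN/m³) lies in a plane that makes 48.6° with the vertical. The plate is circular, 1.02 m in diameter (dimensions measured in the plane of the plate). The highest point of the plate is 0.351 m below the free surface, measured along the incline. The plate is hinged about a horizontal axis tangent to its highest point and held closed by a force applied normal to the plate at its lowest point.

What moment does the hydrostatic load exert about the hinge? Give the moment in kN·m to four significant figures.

γ = 1.133 × 9.81 = 11.11473 kN/m³.
The plate makes 48.6° with the vertical, i.e. θ = 90° − 48.6° = 41.4° to the horizontal. Measuring y along the incline from the free-surface line, vertical depth h = y·sinθ with sinθ = 0.661312.
The centroid is at the centre, 0.51 m below the top of the plate, so y_c = 0.351 + 0.51 = 0.861 m and h_c = 0.861 × 0.661312 = 0.56939 m.
A = π(0.51)² = 0.817128 m².
Resultant F = γ·h_c·A = 11.11473 × 0.56939 × 0.817128 = 5.17129 kN.
I_c = πr⁴/4 = π × 0.51⁴/4 = 0.0531338 m⁴.
Centre of pressure: y_p = y_c + I_c/(y_c·A) = 0.861 + 0.0531338/(0.861 × 0.817128) = 0.861 + 0.0755227 = 0.936523 m along the plane.
The resultant acts 0.51 + 0.0755227 = 0.585523 m (along the plate) below the hinge at the top edge, so the moment about the hinge is M = F × 0.585523 = 5.17129 × 0.585523 = 3.02791 kN·m.

M ≈ 3.028 kN·m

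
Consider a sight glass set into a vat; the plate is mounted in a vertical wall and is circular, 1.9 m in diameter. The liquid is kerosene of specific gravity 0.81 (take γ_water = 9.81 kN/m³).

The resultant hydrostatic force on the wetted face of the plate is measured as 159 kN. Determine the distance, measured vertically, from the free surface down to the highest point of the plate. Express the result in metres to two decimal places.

d_top ≈ 6.11 m

γ = 0.81 × 9.81 = 7.9461 kN/m³.
A = π(0.95)² = 2.83529 m².
From F = γ·h_c·A, the centroid depth is h_c = 159/(7.9461 × 2.83529) = 7.05741 m.
The centroid is at the centre, 0.95 m below the top of the plate, so the highest point sits at h_top = 7.05741 − 0.95 = 6.10741 m below the surface.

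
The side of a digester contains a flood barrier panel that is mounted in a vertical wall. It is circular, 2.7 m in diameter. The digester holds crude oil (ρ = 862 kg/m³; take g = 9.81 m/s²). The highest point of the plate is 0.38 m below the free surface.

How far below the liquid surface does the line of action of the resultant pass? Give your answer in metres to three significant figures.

γ = ρg = 862 × 9.81 / 1000 = 8.45622 kN/m³.
The centroid is at the centre, 1.35 m below the top of the plate, so the centroid depth is h_c = 0.38 + 1.35 = 1.73 m.
A = π(1.35)² = 5.72555 m².
Resultant F = γ·h_c·A = 8.45622 × 1.73 × 5.72555 = 83.7606 kN.
I_c = πr⁴/4 = π × 1.35⁴/4 = 2.6087 m⁴.
Centre of pressure: y_p = y_c + I_c/(y_c·A) = 1.73 + 2.6087/(1.73 × 5.72555) = 1.73 + 0.263367 = 1.99337 m along the plane.

h_p = 1.99 m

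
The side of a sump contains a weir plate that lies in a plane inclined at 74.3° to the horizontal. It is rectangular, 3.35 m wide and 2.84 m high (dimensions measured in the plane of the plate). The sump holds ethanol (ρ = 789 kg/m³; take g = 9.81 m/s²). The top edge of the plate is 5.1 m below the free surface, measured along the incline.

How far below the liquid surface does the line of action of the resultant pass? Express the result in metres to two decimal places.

h_p = 6.38 m

γ = ρg = 789 × 9.81 / 1000 = 7.74009 kN/m³.
Let θ = 74.3° be the plate's angle to the horizontal; measure y along the incline from where the plane meets the free surface. Vertical depth h = y·sinθ with sinθ = 0.962692.
The centroid lies 2.84/2 = 1.42 m below the top edge, so y_c = 5.1 + 1.42 = 6.52 m and h_c = 6.52 × 0.962692 = 6.27675 m.
A = 3.35 × 2.84 = 9.514 m².
Resultant F = γ·h_c·A = 7.74009 × 6.27675 × 9.514 = 462.215 kN.
I_c = b·h³/12 = 3.35 × 2.84³/12 = 6.39468 m⁴.
Centre of pressure: y_p = y_c + I_c/(y_c·A) = 6.52 + 6.39468/(6.52 × 9.514) = 6.52 + 0.103088 = 6.62309 m along the plane.
Vertically, h_p = y_p·sinθ = 6.62309 × 0.962692 = 6.376 m.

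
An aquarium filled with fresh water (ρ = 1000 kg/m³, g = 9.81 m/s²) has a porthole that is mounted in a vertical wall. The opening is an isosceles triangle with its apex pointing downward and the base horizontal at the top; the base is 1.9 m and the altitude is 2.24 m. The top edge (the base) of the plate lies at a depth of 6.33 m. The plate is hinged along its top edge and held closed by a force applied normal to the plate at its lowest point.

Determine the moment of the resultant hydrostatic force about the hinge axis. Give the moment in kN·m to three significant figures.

γ = ρg = 1000 × 9.81 = 9810 N/m³ = 9.81 kN/m³.
With the apex down, the centroid sits h/3 = 2.24/3 = 0.746667 m below the base (the top edge), so the centroid depth is h_c = 6.33 + 0.746667 = 7.07667 m.
A = ½ × 1.9 × 2.24 = 2.128 m².
Resultant F = γ·h_c·A = 9.81 × 7.07667 × 2.128 = 147.73 kN.
I_c = b·h³/36 = 1.9 × 2.24³/36 = 0.593192 m⁴.
Centre of pressure: y_p = y_c + I_c/(y_c·A) = 7.07667 + 0.593192/(7.07667 × 2.128) = 7.07667 + 0.0393908 = 7.11606 m along the plane.
The resultant acts 0.746667 + 0.0393908 = 0.786058 m (along the plate) below the hinge at the top edge, so the moment about the hinge is M = F × 0.786058 = 147.73 × 0.786058 = 116.124 kN·m.

M ≈ 116 kN·m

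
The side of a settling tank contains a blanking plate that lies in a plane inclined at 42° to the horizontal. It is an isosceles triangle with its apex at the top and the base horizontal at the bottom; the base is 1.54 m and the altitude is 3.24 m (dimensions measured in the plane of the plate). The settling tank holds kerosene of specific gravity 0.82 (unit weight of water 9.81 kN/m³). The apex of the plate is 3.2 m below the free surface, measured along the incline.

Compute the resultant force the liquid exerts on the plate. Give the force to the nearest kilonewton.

F ≈ 72 kN

γ = 0.82 × 9.81 = 8.0442 kN/m³.
Let θ = 42° be the plate's angle to the horizontal; measure y along the incline from where the plane meets the free surface. Vertical depth h = y·sinθ with sinθ = 0.669131.
With the apex up, the centroid sits 2h/3 = 2 × 3.24/3 = 2.16 m below the apex, so y_c = 3.2 + 2.16 = 5.36 m and h_c = 5.36 × 0.669131 = 3.58654 m.
A = ½ × 1.54 × 3.24 = 2.4948 m².
Resultant F = γ·h_c·A = 8.0442 × 3.58654 × 2.4948 = 71.9771 kN.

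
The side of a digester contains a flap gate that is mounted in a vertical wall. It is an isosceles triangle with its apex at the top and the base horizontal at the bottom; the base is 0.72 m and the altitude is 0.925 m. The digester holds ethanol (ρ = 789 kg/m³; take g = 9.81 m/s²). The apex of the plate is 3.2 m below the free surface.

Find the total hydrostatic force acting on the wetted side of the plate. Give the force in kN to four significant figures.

γ = ρg = 789 × 9.81 / 1000 = 7.74009 kN/m³.
With the apex up, the centroid sits 2h/3 = 2 × 0.925/3 = 0.616667 m below the apex, so the centroid depth is h_c = 3.2 + 0.616667 = 3.81667 m.
A = ½ × 0.72 × 0.925 = 0.333 m².
Resultant F = γ·h_c·A = 7.74009 × 3.81667 × 0.333 = 9.83728 kN.

F ≈ 9.837 kN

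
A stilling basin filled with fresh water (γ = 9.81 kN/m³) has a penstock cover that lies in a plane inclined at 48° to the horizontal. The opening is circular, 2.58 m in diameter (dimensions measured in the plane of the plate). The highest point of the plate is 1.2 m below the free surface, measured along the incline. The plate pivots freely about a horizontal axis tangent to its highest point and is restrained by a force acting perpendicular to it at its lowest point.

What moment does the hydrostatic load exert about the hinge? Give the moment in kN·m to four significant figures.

γ = 9.81 kN/m³.
Let θ = 48° be the plate's angle to the horizontal; measure y along the incline from where the plane meets the free surface. Vertical depth h = y·sinθ with sinθ = 0.743145.
The centroid is at the centre, 1.29 m below the top of the plate, so y_c = 1.2 + 1.29 = 2.49 m and h_c = 2.49 × 0.743145 = 1.85043 m.
A = π(1.29)² = 5.22792 m².
Resultant F = γ·h_c·A = 9.81 × 1.85043 × 5.22792 = 94.901 kN.
I_c = πr⁴/4 = π × 1.29⁴/4 = 2.17495 m⁴.
Centre of pressure: y_p = y_c + I_c/(y_c·A) = 2.49 + 2.17495/(2.49 × 5.22792) = 2.49 + 0.167079 = 2.65708 m along the plane.
The resultant acts 1.29 + 0.167079 = 1.45708 m (along the plate) below the hinge at the top edge, so the moment about the hinge is M = F × 1.45708 = 94.901 × 1.45708 = 138.278 kN·m.

M ≈ 138.3 kN·m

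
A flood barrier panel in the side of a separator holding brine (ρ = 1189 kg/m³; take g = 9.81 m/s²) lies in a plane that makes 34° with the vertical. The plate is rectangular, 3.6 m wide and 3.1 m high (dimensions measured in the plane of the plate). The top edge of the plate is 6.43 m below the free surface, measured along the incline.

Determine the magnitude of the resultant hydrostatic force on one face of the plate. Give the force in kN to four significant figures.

F ≈ 861.2 kN

γ = ρg = 1189 × 9.81 / 1000 = 11.66409 kN/m³.
The plate makes 34° with the vertical, i.e. θ = 90° − 34° = 56° to the horizontal. Measuring y along the incline from the free-surface line, vertical depth h = y·sinθ with sinθ = 0.829038.
The centroid lies 3.1/2 = 1.55 m below the top edge, so y_c = 6.43 + 1.55 = 7.98 m and h_c = 7.98 × 0.829038 = 6.61572 m.
A = 3.6 × 3.1 = 11.16 m².
Resultant F = γ·h_c·A = 11.66409 × 6.61572 × 11.16 = 861.177 kN.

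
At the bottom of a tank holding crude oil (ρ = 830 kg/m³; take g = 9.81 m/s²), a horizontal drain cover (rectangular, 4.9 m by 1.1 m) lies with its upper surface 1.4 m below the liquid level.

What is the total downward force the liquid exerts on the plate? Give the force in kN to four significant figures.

F ≈ 61.44 kN

γ = ρg = 830 × 9.81 / 1000 = 8.1423 kN/m³.
The plate is horizontal, so pressure is uniform at p = γ·h = 8.1423 × 1.4 = 11.3992 kN/m².
A = 4.9 × 1.1 = 5.39 m².
F = p·A = 11.3992 × 5.39 = 61.4417 kN.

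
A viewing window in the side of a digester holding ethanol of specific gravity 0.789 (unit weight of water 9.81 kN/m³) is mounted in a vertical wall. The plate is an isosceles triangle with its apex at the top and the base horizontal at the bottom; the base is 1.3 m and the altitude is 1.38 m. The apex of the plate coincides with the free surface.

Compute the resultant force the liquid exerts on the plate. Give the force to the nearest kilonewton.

γ = 0.789 × 9.81 = 7.74009 kN/m³.
With the apex up, the centroid sits 2h/3 = 2 × 1.38/3 = 0.92 m below the apex, so the centroid depth is h_c = 0.92 m.
A = ½ × 1.3 × 1.38 = 0.897 m².
Resultant F = γ·h_c·A = 7.74009 × 0.92 × 0.897 = 6.38743 kN.

F ≈ 6 kN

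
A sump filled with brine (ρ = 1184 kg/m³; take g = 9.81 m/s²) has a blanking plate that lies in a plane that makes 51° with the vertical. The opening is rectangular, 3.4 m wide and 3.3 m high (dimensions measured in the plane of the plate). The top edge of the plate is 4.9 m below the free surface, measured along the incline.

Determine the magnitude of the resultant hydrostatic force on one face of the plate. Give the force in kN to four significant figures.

γ = ρg = 1184 × 9.81 / 1000 = 11.61504 kN/m³.
The plate makes 51° with the vertical, i.e. θ = 90° − 51° = 39° to the horizontal. Measuring y along the incline from the free-surface line, vertical depth h = y·sinθ with sinθ = 0.629320.
The centroid lies 3.3/2 = 1.65 m below the top edge, so y_c = 4.9 + 1.65 = 6.55 m and h_c = 6.55 × 0.629320 = 4.12205 m.
A = 3.4 × 3.3 = 11.22 m².
Resultant F = γ·h_c·A = 11.61504 × 4.12205 × 11.22 = 537.189 kN.

F ≈ 537.2 kN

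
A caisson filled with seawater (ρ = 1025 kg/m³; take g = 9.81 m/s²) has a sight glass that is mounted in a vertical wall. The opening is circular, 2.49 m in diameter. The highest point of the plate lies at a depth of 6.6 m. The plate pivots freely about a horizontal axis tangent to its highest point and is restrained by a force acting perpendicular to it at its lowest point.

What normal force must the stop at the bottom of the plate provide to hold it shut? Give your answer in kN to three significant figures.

P ≈ 200 kN

γ = ρg = 1025 × 9.81 / 1000 = 10.05525 kN/m³.
The centroid is at the centre, 1.245 m below the top of the plate, so the centroid depth is h_c = 6.6 + 1.245 = 7.845 m.
A = π(1.245)² = 4.86955 m².
Resultant F = γ·h_c·A = 10.05525 × 7.845 × 4.86955 = 384.127 kN.
I_c = πr⁴/4 = π × 1.245⁴/4 = 1.88698 m⁴.
Centre of pressure: y_p = y_c + I_c/(y_c·A) = 7.845 + 1.88698/(7.845 × 4.86955) = 7.845 + 0.0493953 = 7.8944 m along the plane.
The resultant acts 1.245 + 0.0493953 = 1.2944 m (along the plate) below the hinge at the top edge, so the moment about the hinge is M = F × 1.2944 = 384.127 × 1.2944 = 497.214 kN·m.
A normal force at the bottom, 2.49 m from the hinge, must supply this moment: P = 497.214/2.49 = 199.684 kN.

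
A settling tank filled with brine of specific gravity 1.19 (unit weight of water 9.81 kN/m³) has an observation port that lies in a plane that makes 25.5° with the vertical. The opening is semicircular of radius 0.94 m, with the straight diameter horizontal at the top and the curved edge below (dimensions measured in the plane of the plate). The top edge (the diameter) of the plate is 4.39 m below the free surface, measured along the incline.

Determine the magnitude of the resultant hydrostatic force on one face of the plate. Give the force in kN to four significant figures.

γ = 1.19 × 9.81 = 11.6739 kN/m³.
The plate makes 25.5° with the vertical, i.e. θ = 90° − 25.5° = 64.5° to the horizontal. Measuring y along the incline from the free-surface line, vertical depth h = y·sinθ with sinθ = 0.902585.
The centroid of a semicircle lies 4r/(3π) = 0.398948 m from the diameter, here below the top edge, so y_c = 4.39 + 0.398948 = 4.78895 m and h_c = 4.78895 × 0.902585 = 4.32243 m.
A = πr²/2 = π × 0.94²/2 = 1.38796 m².
Resultant F = γ·h_c·A = 11.6739 × 4.32243 × 1.38796 = 70.0359 kN.

F ≈ 70.04 kN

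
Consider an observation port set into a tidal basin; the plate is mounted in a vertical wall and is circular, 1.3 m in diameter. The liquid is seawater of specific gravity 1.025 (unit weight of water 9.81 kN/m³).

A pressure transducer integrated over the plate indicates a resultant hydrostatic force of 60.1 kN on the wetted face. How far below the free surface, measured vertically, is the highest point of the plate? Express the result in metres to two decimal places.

d_top ≈ 3.85 m

γ = 1.025 × 9.81 = 10.05525 kN/m³.
A = π(0.65)² = 1.32732 m².
From F = γ·h_c·A, the centroid depth is h_c = 60.1/(10.05525 × 1.32732) = 4.50304 m.
The centroid is at the centre, 0.65 m below the top of the plate, so the highest point sits at h_top = 4.50304 − 0.65 = 3.85304 m below the surface.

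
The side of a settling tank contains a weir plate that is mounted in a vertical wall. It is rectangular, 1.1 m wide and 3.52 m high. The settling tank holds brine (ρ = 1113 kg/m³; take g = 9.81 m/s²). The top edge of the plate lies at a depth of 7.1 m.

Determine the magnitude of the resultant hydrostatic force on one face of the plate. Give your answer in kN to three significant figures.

γ = ρg = 1113 × 9.81 / 1000 = 10.91853 kN/m³.
The centroid lies 3.52/2 = 1.76 m below the top edge, so the centroid depth is h_c = 7.1 + 1.76 = 8.86 m.
A = 1.1 × 3.52 = 3.872 m².
Resultant F = γ·h_c·A = 10.91853 × 8.86 × 3.872 = 374.57 kN.

F ≈ 375 kN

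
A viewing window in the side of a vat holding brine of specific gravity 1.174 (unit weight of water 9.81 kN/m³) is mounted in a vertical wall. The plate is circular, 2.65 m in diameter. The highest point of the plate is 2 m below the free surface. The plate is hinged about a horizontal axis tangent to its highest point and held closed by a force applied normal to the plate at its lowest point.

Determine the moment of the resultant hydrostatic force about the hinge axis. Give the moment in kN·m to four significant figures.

γ = 1.174 × 9.81 = 11.51694 kN/m³.
The centroid is at the centre, 1.325 m below the top of the plate, so the centroid depth is h_c = 2 + 1.325 = 3.325 m.
A = π(1.325)² = 5.51546 m².
Resultant F = γ·h_c·A = 11.51694 × 3.325 × 5.51546 = 211.208 kN.
I_c = πr⁴/4 = π × 1.325⁴/4 = 2.42077 m⁴.
Centre of pressure: y_p = y_c + I_c/(y_c·A) = 3.325 + 2.42077/(3.325 × 5.51546) = 3.325 + 0.132002 = 3.457 m along the plane.
The resultant acts 1.325 + 0.132002 = 1.457 m (along the plate) below the hinge at the top edge, so the moment about the hinge is M = F × 1.457 = 211.208 × 1.457 = 307.73 kN·m.

M ≈ 307.7 kN·m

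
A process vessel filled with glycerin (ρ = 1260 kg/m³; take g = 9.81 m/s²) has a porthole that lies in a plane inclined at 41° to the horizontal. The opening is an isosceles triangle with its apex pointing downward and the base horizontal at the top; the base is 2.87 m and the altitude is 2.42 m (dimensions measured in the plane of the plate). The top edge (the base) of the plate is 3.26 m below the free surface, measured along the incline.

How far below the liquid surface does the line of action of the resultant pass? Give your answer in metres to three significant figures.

γ = ρg = 1260 × 9.81 / 1000 = 12.3606 kN/m³.
Let θ = 41° be the plate's angle to the horizontal; measure y along the incline from where the plane meets the free surface. Vertical depth h = y·sinθ with sinθ = 0.656059.
With the apex down, the centroid sits h/3 = 2.42/3 = 0.806667 m below the base (the top edge), so y_c = 3.26 + 0.806667 = 4.06667 m and h_c = 4.06667 × 0.656059 = 2.66798 m.
A = ½ × 2.87 × 2.42 = 3.4727 m².
Resultant F = γ·h_c·A = 12.3606 × 2.66798 × 3.4727 = 114.522 kN.
I_c = b·h³/36 = 2.87 × 2.42³/36 = 1.12986 m⁴.
Centre of pressure: y_p = y_c + I_c/(y_c·A) = 4.06667 + 1.12986/(4.06667 × 3.4727) = 4.06667 + 0.0800052 = 4.14668 m along the plane.
Vertically, h_p = y_p·sinθ = 4.14668 × 0.656059 = 2.72047 m.

h_p = 2.72 m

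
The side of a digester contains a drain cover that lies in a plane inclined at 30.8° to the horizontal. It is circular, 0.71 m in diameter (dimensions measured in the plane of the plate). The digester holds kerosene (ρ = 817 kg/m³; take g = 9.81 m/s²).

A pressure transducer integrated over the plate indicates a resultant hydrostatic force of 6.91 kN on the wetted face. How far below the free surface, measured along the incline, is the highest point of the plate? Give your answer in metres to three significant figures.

γ = ρg = 817 × 9.81 / 1000 = 8.01477 kN/m³.
A = π(0.355)² = 0.395919 m².
From F = γ·h_c·A, the centroid depth is h_c = 6.91/(8.01477 × 0.395919) = 2.17761 m.
Let θ = 30.8° be the plate's angle to the horizontal; measure y along the incline from where the plane meets the free surface. Vertical depth h = y·sinθ with sinθ = 0.512043.
Along the incline, y_c = h_c/sinθ = 2.17761/0.512043 = 4.25279 m.
The centroid is at the centre, 0.355 m below the top of the plate, so the highest point sits at y_top = 4.25279 − 0.355 = 3.89779 m along the incline.

y_top ≈ 3.90 m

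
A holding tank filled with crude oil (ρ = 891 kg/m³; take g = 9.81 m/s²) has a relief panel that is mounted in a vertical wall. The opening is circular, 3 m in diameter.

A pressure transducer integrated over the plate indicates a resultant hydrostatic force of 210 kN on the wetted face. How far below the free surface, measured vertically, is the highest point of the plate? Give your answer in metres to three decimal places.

d_top ≈ 1.899 m

γ = ρg = 891 × 9.81 / 1000 = 8.74071 kN/m³.
A = π(1.5)² = 7.06858 m².
From F = γ·h_c·A, the centroid depth is h_c = 210/(8.74071 × 7.06858) = 3.39892 m.
The centroid is at the centre, 1.5 m below the top of the plate, so the highest point sits at h_top = 3.39892 − 1.5 = 1.89892 m below the surface.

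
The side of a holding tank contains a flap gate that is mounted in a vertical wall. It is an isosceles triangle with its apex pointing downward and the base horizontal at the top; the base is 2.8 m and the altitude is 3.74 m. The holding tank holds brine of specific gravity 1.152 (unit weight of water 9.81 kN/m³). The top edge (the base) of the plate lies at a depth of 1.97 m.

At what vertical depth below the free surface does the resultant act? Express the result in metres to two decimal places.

γ = 1.152 × 9.81 = 11.30112 kN/m³.
With the apex down, the centroid sits h/3 = 3.74/3 = 1.24667 m below the base (the top edge), so the centroid depth is h_c = 1.97 + 1.24667 = 3.21667 m.
A = ½ × 2.8 × 3.74 = 5.236 m².
Resultant F = γ·h_c·A = 11.30112 × 3.21667 × 5.236 = 190.339 kN.
I_c = b·h³/36 = 2.8 × 3.74³/36 = 4.06884 m⁴.
Centre of pressure: y_p = y_c + I_c/(y_c·A) = 3.21667 + 4.06884/(3.21667 × 5.236) = 3.21667 + 0.241582 = 3.45825 m along the plane.

h_p = 3.46 m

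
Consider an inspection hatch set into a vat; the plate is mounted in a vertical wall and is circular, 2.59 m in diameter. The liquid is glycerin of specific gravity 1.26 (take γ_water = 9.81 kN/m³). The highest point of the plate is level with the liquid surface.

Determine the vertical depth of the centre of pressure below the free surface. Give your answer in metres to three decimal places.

h_p = 1.619 m

γ = 1.26 × 9.81 = 12.3606 kN/m³.
The centroid is at the centre, 1.295 m below the top of the plate, so the centroid depth is h_c = 1.295 m.
A = π(1.295)² = 5.26853 m².
Resultant F = γ·h_c·A = 12.3606 × 1.295 × 5.26853 = 84.3332 kN.
I_c = πr⁴/4 = π × 1.295⁴/4 = 2.20886 m⁴.
Centre of pressure: y_p = y_c + I_c/(y_c·A) = 1.295 + 2.20886/(1.295 × 5.26853) = 1.295 + 0.323749 = 1.61875 m along the plane.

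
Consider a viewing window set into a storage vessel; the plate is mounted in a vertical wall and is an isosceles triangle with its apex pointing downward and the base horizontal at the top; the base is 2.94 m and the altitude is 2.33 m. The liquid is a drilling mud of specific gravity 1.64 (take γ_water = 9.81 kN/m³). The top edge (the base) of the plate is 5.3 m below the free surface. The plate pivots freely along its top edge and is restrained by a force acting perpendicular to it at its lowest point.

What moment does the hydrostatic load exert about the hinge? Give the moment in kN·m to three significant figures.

γ = 1.64 × 9.81 = 16.0884 kN/m³.
With the apex down, the centroid sits h/3 = 2.33/3 = 0.776667 m below the base (the top edge), so the centroid depth is h_c = 5.3 + 0.776667 = 6.07667 m.
A = ½ × 2.94 × 2.33 = 3.4251 m².
Resultant F = γ·h_c·A = 16.0884 × 6.07667 × 3.4251 = 334.851 kN.
I_c = b·h³/36 = 2.94 × 2.33³/36 = 1.03303 m⁴.
Centre of pressure: y_p = y_c + I_c/(y_c·A) = 6.07667 + 1.03303/(6.07667 × 3.4251) = 6.07667 + 0.0496334 = 6.1263 m along the plane.
The resultant acts 0.776667 + 0.0496334 = 0.8263 m (along the plate) below the hinge at the top edge, so the moment about the hinge is M = F × 0.8263 = 334.851 × 0.8263 = 276.687 kN·m.

M ≈ 277 kN·m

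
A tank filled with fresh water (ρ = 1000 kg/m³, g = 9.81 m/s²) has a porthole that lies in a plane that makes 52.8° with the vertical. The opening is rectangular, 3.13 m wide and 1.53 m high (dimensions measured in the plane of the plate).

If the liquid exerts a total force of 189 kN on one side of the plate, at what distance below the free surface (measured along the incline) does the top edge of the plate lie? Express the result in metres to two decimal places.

γ = ρg = 1000 × 9.81 = 9810 N/m³ = 9.81 kN/m³.
A = 3.13 × 1.53 = 4.7889 m².
From F = γ·h_c·A, the centroid depth is h_c = 189/(9.81 × 4.7889) = 4.02306 m.
The plate makes 52.8° with the vertical, i.e. θ = 90° − 52.8° = 37.2° to the horizontal. Measuring y along the incline from the free-surface line, vertical depth h = y·sinθ with sinθ = 0.604599.
Along the incline, y_c = h_c/sinθ = 4.02306/0.604599 = 6.6541 m.
The centroid lies 1.53/2 = 0.765 m below the top edge, so the top edge sits at y_top = 6.6541 − 0.765 = 5.8891 m along the incline.

y_top ≈ 5.89 m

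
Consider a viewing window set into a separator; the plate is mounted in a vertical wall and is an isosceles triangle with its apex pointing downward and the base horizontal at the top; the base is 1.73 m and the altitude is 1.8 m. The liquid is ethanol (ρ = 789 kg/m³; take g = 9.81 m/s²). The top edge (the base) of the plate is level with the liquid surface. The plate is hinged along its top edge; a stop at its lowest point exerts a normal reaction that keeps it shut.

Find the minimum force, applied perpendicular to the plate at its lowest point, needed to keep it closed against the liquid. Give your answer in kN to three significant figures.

γ = ρg = 789 × 9.81 / 1000 = 7.74009 kN/m³.
With the apex down, the centroid sits h/3 = 1.8/3 = 0.6 m below the base (the top edge), so the centroid depth is h_c = 0.6 m.
A = ½ × 1.73 × 1.8 = 1.557 m².
Resultant F = γ·h_c·A = 7.74009 × 0.6 × 1.557 = 7.23079 kN.
I_c = b·h³/36 = 1.73 × 1.8³/36 = 0.28026 m⁴.
Centre of pressure: y_p = y_c + I_c/(y_c·A) = 0.6 + 0.28026/(0.6 × 1.557) = 0.6 + 0.3 = 0.9 m along the plane.
The resultant acts 0.6 + 0.3 = 0.9 m (along the plate) below the hinge at the top edge, so the moment about the hinge is M = F × 0.9 = 7.23079 × 0.9 = 6.50771 kN·m.
A normal force at the bottom, 1.8 m from the hinge, must supply this moment: P = 6.50771/1.8 = 3.61539 kN.

P ≈ 3.62 kN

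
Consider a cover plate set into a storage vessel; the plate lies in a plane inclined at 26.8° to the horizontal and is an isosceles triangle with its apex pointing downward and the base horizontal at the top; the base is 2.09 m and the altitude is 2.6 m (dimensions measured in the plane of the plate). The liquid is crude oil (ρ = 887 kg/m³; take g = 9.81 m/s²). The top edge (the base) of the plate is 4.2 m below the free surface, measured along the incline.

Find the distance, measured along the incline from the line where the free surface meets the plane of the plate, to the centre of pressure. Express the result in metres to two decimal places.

γ = ρg = 887 × 9.81 / 1000 = 8.70147 kN/m³.
Let θ = 26.8° be the plate's angle to the horizontal; measure y along the incline from where the plane meets the free surface. Vertical depth h = y·sinθ with sinθ = 0.450878.
With the apex down, the centroid sits h/3 = 2.6/3 = 0.866667 m below the base (the top edge), so y_c = 4.2 + 0.866667 = 5.06667 m and h_c = 5.06667 × 0.450878 = 2.28445 m.
A = ½ × 2.09 × 2.6 = 2.717 m².
Resultant F = γ·h_c·A = 8.70147 × 2.28445 × 2.717 = 54.0087 kN.
I_c = b·h³/36 = 2.09 × 2.6³/36 = 1.02038 m⁴.
Centre of pressure: y_p = y_c + I_c/(y_c·A) = 5.06667 + 1.02038/(5.06667 × 2.717) = 5.06667 + 0.0741224 = 5.14079 m along the plane.

y_p = 5.14 m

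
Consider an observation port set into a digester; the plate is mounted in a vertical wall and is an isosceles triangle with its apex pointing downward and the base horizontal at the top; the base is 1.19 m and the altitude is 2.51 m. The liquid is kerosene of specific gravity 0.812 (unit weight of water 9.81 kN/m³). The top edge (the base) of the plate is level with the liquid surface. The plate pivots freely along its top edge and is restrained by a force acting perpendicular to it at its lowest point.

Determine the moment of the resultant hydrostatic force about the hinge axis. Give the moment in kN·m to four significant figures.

γ = 0.812 × 9.81 = 7.96572 kN/m³.
With the apex down, the centroid sits h/3 = 2.51/3 = 0.836667 m below the base (the top edge), so the centroid depth is h_c = 0.836667 m.
A = ½ × 1.19 × 2.51 = 1.49345 m².
Resultant F = γ·h_c·A = 7.96572 × 0.836667 × 1.49345 = 9.95333 kN.
I_c = b·h³/36 = 1.19 × 2.51³/36 = 0.522716 m⁴.
Centre of pressure: y_p = y_c + I_c/(y_c·A) = 0.836667 + 0.522716/(0.836667 × 1.49345) = 0.836667 + 0.418333 = 1.255 m along the plane.
The resultant acts 0.836667 + 0.418333 = 1.255 m (along the plate) below the hinge at the top edge, so the moment about the hinge is M = F × 1.255 = 9.95333 × 1.255 = 12.4914 kN·m.

M ≈ 12.49 kN·m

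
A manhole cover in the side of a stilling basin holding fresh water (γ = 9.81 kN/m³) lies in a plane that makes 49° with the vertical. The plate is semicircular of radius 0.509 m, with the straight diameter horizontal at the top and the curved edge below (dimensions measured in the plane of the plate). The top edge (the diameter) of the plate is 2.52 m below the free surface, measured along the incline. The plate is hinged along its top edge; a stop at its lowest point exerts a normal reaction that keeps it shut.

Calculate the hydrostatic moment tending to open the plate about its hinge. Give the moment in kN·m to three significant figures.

M ≈ 1.60 kN·m

γ = 9.81 kN/m³.
The plate makes 49° with the vertical, i.e. θ = 90° − 49° = 41° to the horizontal. Measuring y along the incline from the free-surface line, vertical depth h = y·sinθ with sinθ = 0.656059.
The centroid of a semicircle lies 4r/(3π) = 0.216026 m from the diameter, here below the top edge, so y_c = 2.52 + 0.216026 = 2.73603 m and h_c = 2.73603 × 0.656059 = 1.795 m.
A = πr²/2 = π × 0.509²/2 = 0.406963 m².
Resultant F = γ·h_c·A = 9.81 × 1.795 × 0.406963 = 7.16619 kN.
I_c = (π/8 − 8/(9π))·r⁴ = 0.109757 × 0.509⁴ = 0.00736722 m⁴.
Centre of pressure: y_p = y_c + I_c/(y_c·A) = 2.73603 + 0.00736722/(2.73603 × 0.406963) = 2.73603 + 0.00661649 = 2.74265 m along the plane.
The resultant acts 0.216026 + 0.00661649 = 0.222642 m (along the plate) below the hinge at the top edge, so the moment about the hinge is M = F × 0.222642 = 7.16619 × 0.222642 = 1.59549 kN·m.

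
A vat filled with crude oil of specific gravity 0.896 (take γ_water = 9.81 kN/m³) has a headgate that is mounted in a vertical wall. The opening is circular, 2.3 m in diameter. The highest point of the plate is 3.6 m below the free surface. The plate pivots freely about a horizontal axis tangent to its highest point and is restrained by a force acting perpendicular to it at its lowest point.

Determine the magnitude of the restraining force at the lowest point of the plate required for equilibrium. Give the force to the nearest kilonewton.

P ≈ 92 kN

γ = 0.896 × 9.81 = 8.78976 kN/m³.
The centroid is at the centre, 1.15 m below the top of the plate, so the centroid depth is h_c = 3.6 + 1.15 = 4.75 m.
A = π(1.15)² = 4.15476 m².
Resultant F = γ·h_c·A = 8.78976 × 4.75 × 4.15476 = 173.467 kN.
I_c = πr⁴/4 = π × 1.15⁴/4 = 1.37367 m⁴.
Centre of pressure: y_p = y_c + I_c/(y_c·A) = 4.75 + 1.37367/(4.75 × 4.15476) = 4.75 + 0.0696054 = 4.81961 m along the plane.
The resultant acts 1.15 + 0.0696054 = 1.21961 m (along the plate) below the hinge at the top edge, so the moment about the hinge is M = F × 1.21961 = 173.467 × 1.21961 = 211.562 kN·m.
A normal force at the bottom, 2.3 m from the hinge, must supply this moment: P = 211.562/2.3 = 91.9835 kN.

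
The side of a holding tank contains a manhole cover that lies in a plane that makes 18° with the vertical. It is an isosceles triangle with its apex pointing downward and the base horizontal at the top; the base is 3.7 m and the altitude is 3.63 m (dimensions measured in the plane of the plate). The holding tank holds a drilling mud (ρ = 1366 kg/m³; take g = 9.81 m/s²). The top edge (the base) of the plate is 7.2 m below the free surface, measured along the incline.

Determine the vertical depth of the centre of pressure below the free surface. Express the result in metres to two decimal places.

γ = ρg = 1366 × 9.81 / 1000 = 13.40046 kN/m³.
The plate makes 18° with the vertical, i.e. θ = 90° − 18° = 72° to the horizontal. Measuring y along the incline from the free-surface line, vertical depth h = y·sinθ with sinθ = 0.951057.
With the apex down, the centroid sits h/3 = 3.63/3 = 1.21 m below the base (the top edge), so y_c = 7.2 + 1.21 = 8.41 m and h_c = 8.41 × 0.951057 = 7.99839 m.
A = ½ × 3.7 × 3.63 = 6.7155 m².
Resultant F = γ·h_c·A = 13.40046 × 7.99839 × 6.7155 = 719.781 kN.
I_c = b·h³/36 = 3.7 × 3.63³/36 = 4.91608 m⁴.
Centre of pressure: y_p = y_c + I_c/(y_c·A) = 8.41 + 4.91608/(8.41 × 6.7155) = 8.41 + 0.0870452 = 8.49705 m along the plane.
Vertically, h_p = y_p·sinθ = 8.49705 × 0.951057 = 8.08118 m.

h_p = 8.08 m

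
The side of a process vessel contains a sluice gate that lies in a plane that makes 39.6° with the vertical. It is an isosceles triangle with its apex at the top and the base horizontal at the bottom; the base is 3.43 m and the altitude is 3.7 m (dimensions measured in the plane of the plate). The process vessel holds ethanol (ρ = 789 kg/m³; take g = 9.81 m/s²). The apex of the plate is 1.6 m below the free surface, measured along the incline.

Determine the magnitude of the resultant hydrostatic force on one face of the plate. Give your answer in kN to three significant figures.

F ≈ 154 kN

γ = ρg = 789 × 9.81 / 1000 = 7.74009 kN/m³.
The plate makes 39.6° with the vertical, i.e. θ = 90° − 39.6° = 50.4° to the horizontal. Measuring y along the incline from the free-surface line, vertical depth h = y·sinθ with sinθ = 0.770513.
With the apex up, the centroid sits 2h/3 = 2 × 3.7/3 = 2.46667 m below the apex, so y_c = 1.6 + 2.46667 = 4.06667 m and h_c = 4.06667 × 0.770513 = 3.13342 m.
A = ½ × 3.43 × 3.7 = 6.3455 m².
Resultant F = γ·h_c·A = 7.74009 × 3.13342 × 6.3455 = 153.897 kN.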